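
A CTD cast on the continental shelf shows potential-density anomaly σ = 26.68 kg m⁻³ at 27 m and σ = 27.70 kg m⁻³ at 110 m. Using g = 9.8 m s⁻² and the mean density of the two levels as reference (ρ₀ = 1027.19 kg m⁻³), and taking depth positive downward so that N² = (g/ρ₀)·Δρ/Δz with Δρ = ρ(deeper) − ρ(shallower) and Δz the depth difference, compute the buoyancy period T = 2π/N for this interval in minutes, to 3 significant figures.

9.67 min

Δρ = 1027.70 − 1026.68 = 1.02 kg m⁻³ over Δz = 110 − 27 = 83 m.
N² = (9.8/1027.19) × (1.02/83) = 1.1725 × 10⁻⁴ s⁻².
N = √(1.1725 × 10⁻⁴) = 0.010828 rad s⁻¹, so T = 2π/N = 580.27 s = 9.6712 min ≈ 9.67 min.
Since Δρ > 0 the layer is stably stratified.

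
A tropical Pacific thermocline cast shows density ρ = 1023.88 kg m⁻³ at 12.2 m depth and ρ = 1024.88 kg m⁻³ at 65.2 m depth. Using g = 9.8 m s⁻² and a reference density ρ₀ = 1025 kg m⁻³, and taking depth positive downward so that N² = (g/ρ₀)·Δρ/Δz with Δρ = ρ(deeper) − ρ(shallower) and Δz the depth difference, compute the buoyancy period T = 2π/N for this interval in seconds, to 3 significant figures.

468 s

Δρ = 1024.88 − 1023.88 = 1.00 kg m⁻³ over Δz = 65.2 − 12.2 = 53 m.
N² = (9.8/1025) × (1.00/53) = 1.8040 × 10⁻⁴ s⁻².
N = √(1.8040 × 10⁻⁴) = 0.013431 rad s⁻¹, so T = 2π/N = 467.81 s ≈ 468 s.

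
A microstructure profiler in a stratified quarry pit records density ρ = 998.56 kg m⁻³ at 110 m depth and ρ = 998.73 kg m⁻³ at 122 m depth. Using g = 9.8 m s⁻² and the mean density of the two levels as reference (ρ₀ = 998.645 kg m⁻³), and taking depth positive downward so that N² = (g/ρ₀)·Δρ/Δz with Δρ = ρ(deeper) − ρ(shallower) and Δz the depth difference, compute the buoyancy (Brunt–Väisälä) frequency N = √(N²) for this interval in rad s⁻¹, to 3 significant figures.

Δρ = 998.73 − 998.56 = 0.17 kg m⁻³ over Δz = 122 − 110 = 12 m.
N² = (9.8/998.645) × (0.17/12) = 1.3902 × 10⁻⁴ s⁻².
N = √(1.3902 × 10⁻⁴) = 0.011791 rad s⁻¹ ≈ 0.0118 rad s⁻¹.

0.0118 rad s⁻¹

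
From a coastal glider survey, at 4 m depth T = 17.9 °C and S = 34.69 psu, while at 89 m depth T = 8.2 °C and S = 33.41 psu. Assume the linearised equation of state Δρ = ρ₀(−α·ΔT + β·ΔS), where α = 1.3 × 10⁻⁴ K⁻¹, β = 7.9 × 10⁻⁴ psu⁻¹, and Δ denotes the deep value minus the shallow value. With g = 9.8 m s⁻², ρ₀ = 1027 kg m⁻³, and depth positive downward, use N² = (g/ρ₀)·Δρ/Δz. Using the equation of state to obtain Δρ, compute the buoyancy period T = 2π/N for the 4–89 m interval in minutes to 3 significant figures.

19.5 min

ΔT = -9.7 K, ΔS = -1.28 psu (deep − shallow).
Δρ/ρ₀ = −αΔT + βΔS = 1.261 × 10⁻³ − 1.0112 × 10⁻³ = 2.498 × 10⁻⁴, so Δρ ≈ 0.2565 kg m⁻³.
N² = (g/ρ₀)·Δρ/Δz = g·(Δρ/ρ₀)/Δz = 9.8 × 2.498 × 10⁻⁴ / 85 = 2.8800 × 10⁻⁵ s⁻².
N = √(2.8800 × 10⁻⁵) = 5.3666 × 10⁻³ rad s⁻¹ → T = 2π/N = 1.1708 × 10³ s = 19.513 min ≈ 19.5 min.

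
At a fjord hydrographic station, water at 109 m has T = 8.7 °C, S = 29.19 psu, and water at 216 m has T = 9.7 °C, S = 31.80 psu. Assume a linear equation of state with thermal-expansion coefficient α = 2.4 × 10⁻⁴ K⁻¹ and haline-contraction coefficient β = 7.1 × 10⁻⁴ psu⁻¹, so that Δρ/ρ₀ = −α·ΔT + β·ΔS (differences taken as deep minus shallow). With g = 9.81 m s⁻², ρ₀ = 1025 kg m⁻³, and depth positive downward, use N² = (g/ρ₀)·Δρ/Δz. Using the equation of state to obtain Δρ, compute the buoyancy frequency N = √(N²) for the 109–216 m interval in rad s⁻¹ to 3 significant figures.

0.0122 rad s⁻¹

ΔT = +1.0 K, ΔS = +2.61 psu (deep − shallow).
Δρ/ρ₀ = −αΔT + βΔS = -2.40 × 10⁻⁴ + 1.8531 × 10⁻³ = 1.6131 × 10⁻³, so Δρ ≈ 1.653 kg m⁻³.
N² = (g/ρ₀)·Δρ/Δz = g·(Δρ/ρ₀)/Δz = 9.81 × 1.6131 × 10⁻³ / 107 = 1.4789 × 10⁻⁴ s⁻².
N = √(1.4789 × 10⁻⁴) = 0.012161 rad s⁻¹ ≈ 0.0122 rad s⁻¹.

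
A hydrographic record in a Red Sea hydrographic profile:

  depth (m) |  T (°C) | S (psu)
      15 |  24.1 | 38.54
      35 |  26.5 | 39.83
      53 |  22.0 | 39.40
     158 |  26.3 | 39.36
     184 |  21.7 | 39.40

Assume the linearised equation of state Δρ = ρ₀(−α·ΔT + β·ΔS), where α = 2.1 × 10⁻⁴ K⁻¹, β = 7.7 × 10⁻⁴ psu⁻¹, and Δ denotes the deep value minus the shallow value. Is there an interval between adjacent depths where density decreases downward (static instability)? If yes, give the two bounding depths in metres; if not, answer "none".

53–158 m

Evaluate Δρ/ρ₀ = −αΔT + βΔS across each adjacent pair:
  15–35 m: −αΔT+βΔS = −(2.1 × 10⁻⁴)(+2.4)+(7.7 × 10⁻⁴)(+1.29) = 4.9 × 10⁻⁴ → stable
  35–53 m: −αΔT+βΔS = −(2.1 × 10⁻⁴)(-4.5)+(7.7 × 10⁻⁴)(-0.43) = 6.1 × 10⁻⁴ → stable
  53–158 m: −αΔT+βΔS = −(2.1 × 10⁻⁴)(+4.3)+(7.7 × 10⁻⁴)(-0.04) = -9.3 × 10⁻⁴ → UNSTABLE
  158–184 m: −αΔT+βΔS = −(2.1 × 10⁻⁴)(-4.6)+(7.7 × 10⁻⁴)(+0.04) = 1.0 × 10⁻³ → stable
The 53–158 m interval has Δρ < 0: lighter water underlies denser water.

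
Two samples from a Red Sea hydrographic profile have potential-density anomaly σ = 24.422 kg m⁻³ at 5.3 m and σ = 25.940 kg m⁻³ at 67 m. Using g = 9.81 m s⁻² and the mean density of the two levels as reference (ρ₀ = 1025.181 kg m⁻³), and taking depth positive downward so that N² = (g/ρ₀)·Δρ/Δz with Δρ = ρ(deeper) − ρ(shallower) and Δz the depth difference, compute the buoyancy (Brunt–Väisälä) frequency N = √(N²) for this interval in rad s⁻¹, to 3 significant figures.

Δρ = 1025.940 − 1024.422 = 1.518 kg m⁻³ over Δz = 67 − 5.3 = 61.7 m.
N² = (9.81/1025.181) × (1.518/61.7) = 2.3543 × 10⁻⁴ s⁻².
N = √(2.3543 × 10⁻⁴) = 0.015344 rad s⁻¹ ≈ 0.0153 rad s⁻¹.

0.0153 rad s⁻¹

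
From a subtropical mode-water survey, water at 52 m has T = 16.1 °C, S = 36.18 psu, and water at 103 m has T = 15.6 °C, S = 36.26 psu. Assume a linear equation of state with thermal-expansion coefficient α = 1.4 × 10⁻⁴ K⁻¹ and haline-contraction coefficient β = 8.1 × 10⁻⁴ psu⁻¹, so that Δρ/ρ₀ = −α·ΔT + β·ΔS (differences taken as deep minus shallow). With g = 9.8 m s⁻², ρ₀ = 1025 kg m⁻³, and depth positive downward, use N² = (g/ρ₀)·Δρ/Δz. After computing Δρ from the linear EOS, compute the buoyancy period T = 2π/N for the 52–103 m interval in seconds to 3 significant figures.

1.23 × 10³ s

ΔT = -0.5 K, ΔS = +0.08 psu (deep − shallow).
Δρ/ρ₀ = −αΔT + βΔS = 7.00 × 10⁻⁵ + 6.48 × 10⁻⁵ = 1.348 × 10⁻⁴, so Δρ ≈ 0.1382 kg m⁻³.
N² = (g/ρ₀)·Δρ/Δz = g·(Δρ/ρ₀)/Δz = 9.8 × 1.348 × 10⁻⁴ / 51 = 2.5903 × 10⁻⁵ s⁻².
N = √(2.5903 × 10⁻⁵) = 5.0895 × 10⁻³ rad s⁻¹ → T = 2π/N = 1.2345 × 10³ s ≈ 1.23 × 10³ s.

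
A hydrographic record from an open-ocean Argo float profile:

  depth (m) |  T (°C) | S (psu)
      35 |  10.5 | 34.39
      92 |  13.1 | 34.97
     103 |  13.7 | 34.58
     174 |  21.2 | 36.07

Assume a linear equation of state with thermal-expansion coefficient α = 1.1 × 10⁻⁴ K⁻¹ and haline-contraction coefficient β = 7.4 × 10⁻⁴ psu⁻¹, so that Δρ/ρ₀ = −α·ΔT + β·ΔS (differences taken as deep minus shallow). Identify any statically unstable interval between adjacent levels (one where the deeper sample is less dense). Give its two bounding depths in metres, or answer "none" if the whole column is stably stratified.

Evaluate Δρ/ρ₀ = −αΔT + βΔS across each adjacent pair:
  35–92 m: −αΔT+βΔS = −(1.1 × 10⁻⁴)(+2.6)+(7.4 × 10⁻⁴)(+0.58) = 1.4 × 10⁻⁴ → stable
  92–103 m: −αΔT+βΔS = −(1.1 × 10⁻⁴)(+0.6)+(7.4 × 10⁻⁴)(-0.39) = -3.5 × 10⁻⁴ → UNSTABLE
  103–174 m: −αΔT+βΔS = −(1.1 × 10⁻⁴)(+7.5)+(7.4 × 10⁻⁴)(+1.49) = 2.8 × 10⁻⁴ → stable
The 92–103 m interval has Δρ < 0: lighter water underlies denser water.

92–103 m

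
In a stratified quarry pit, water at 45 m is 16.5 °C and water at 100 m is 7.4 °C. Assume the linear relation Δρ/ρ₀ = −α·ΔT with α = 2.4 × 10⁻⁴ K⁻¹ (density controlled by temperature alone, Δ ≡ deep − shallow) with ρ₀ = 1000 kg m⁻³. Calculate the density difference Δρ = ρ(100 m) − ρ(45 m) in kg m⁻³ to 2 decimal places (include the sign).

ΔT = -9.1 K, Δρ/ρ₀ = −αΔT = 2.184 × 10⁻³.
Δρ = 1000 × (2.184 × 10⁻³) = +2.18 kg m⁻³.
Positive Δρ: denser below, stable.

+2.18 kg m⁻³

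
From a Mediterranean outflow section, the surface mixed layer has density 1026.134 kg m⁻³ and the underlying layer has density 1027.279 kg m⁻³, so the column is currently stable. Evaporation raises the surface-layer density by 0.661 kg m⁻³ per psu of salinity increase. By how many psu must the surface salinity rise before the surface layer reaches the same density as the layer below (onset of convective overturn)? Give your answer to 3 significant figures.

1.73 psu

Density deficit of the surface layer: 1027.279 − 1026.134 = 1.145 kg m⁻³.
Required change = 1.145 / 0.661 = 1.73 psu.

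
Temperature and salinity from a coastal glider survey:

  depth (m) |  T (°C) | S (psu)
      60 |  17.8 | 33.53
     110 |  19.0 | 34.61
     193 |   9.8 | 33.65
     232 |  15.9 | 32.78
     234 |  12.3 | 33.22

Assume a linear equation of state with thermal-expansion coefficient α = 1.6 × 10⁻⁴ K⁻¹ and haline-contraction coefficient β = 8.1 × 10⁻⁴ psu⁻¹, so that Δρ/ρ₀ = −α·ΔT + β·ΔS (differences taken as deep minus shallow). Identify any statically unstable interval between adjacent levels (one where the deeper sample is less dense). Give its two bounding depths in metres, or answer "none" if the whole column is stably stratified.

193–232 m

Evaluate Δρ/ρ₀ = −αΔT + βΔS across each adjacent pair:
  60–110 m: −αΔT+βΔS = −(1.6 × 10⁻⁴)(+1.2)+(8.1 × 10⁻⁴)(+1.08) = 6.8 × 10⁻⁴ → stable
  110–193 m: −αΔT+βΔS = −(1.6 × 10⁻⁴)(-9.2)+(8.1 × 10⁻⁴)(-0.96) = 6.9 × 10⁻⁴ → stable
  193–232 m: −αΔT+βΔS = −(1.6 × 10⁻⁴)(+6.1)+(8.1 × 10⁻⁴)(-0.87) = -1.7 × 10⁻³ → UNSTABLE
  232–234 m: −αΔT+βΔS = −(1.6 × 10⁻⁴)(-3.6)+(8.1 × 10⁻⁴)(+0.44) = 9.3 × 10⁻⁴ → stable
The 193–232 m interval has Δρ < 0: lighter water underlies denser water.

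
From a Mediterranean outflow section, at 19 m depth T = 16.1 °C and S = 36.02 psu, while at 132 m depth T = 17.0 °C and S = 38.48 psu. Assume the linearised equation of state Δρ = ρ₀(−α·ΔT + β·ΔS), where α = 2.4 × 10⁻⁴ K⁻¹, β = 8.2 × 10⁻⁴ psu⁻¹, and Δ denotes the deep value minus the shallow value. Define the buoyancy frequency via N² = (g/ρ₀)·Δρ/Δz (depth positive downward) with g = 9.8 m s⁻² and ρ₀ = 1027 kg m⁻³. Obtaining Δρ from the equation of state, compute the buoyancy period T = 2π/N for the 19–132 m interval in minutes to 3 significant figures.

ΔT = +0.9 K, ΔS = +2.46 psu (deep − shallow).
Δρ/ρ₀ = −αΔT + βΔS = -2.16 × 10⁻⁴ + 2.0172 × 10⁻³ = 1.8012 × 10⁻³, so Δρ ≈ 1.850 kg m⁻³.
N² = (g/ρ₀)·Δρ/Δz = g·(Δρ/ρ₀)/Δz = 9.8 × 1.8012 × 10⁻³ / 113 = 1.5621 × 10⁻⁴ s⁻².
N = √(1.5621 × 10⁻⁴) = 0.012498 rad s⁻¹ → T = 2π/N = 502.74 s = 8.3790 min ≈ 8.38 min.

8.38 min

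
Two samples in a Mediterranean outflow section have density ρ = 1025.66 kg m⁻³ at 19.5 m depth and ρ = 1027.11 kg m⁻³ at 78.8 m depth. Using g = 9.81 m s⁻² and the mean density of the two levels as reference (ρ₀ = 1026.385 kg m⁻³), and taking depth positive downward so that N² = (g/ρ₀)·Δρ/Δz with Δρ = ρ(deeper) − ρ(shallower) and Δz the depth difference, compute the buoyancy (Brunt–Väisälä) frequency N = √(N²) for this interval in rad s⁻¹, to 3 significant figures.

0.0153 rad s⁻¹

Δρ = 1027.11 − 1025.66 = 1.45 kg m⁻³ over Δz = 78.8 − 19.5 = 59.3 m.
N² = (9.81/1026.385) × (1.45/59.3) = 2.3371 × 10⁻⁴ s⁻².
N = √(2.3371 × 10⁻⁴) = 0.015288 rad s⁻¹ ≈ 0.0153 rad s⁻¹.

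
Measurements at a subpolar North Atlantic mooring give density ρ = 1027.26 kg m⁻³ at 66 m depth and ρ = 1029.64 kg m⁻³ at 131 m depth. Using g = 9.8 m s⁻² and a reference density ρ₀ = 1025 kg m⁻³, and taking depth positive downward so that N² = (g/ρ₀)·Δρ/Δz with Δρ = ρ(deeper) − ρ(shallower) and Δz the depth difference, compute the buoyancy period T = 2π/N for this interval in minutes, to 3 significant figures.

Δρ = 1029.64 − 1027.26 = 2.38 kg m⁻³ over Δz = 131 − 66 = 65 m.
N² = (9.8/1025) × (2.38/65) = 3.5008 × 10⁻⁴ s⁻².
N = √(3.5008 × 10⁻⁴) = 0.018710 rad s⁻¹, so T = 2π/N = 335.82 s = 5.5970 min ≈ 5.60 min.
A positive N² confirms static stability across the interval.

5.60 min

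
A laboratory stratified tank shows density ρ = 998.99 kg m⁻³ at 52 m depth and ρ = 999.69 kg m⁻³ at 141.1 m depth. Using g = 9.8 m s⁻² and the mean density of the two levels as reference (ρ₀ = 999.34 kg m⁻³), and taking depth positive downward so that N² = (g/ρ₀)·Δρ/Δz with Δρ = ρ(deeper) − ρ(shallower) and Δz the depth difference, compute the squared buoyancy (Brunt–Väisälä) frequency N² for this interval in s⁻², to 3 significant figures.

Δρ = 999.69 − 998.99 = 0.70 kg m⁻³ over Δz = 141.1 − 52 = 89.1 m.
N² = (9.8/999.34) × (0.70/89.1) = 7.7043 × 10⁻⁵ s⁻² ≈ 7.70 × 10⁻⁵ s⁻².

7.70 × 10⁻⁵ s⁻²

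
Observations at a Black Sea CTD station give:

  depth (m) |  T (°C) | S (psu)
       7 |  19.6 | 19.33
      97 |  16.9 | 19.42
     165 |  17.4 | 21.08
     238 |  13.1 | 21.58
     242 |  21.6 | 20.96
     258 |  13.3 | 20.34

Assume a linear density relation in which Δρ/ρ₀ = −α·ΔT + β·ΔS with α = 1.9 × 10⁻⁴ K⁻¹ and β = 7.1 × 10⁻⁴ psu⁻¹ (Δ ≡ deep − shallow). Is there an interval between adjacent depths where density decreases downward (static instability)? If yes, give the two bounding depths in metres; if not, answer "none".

238–242 m

Evaluate Δρ/ρ₀ = −αΔT + βΔS across each adjacent pair:
  7–97 m: −αΔT+βΔS = −(1.9 × 10⁻⁴)(-2.7)+(7.1 × 10⁻⁴)(+0.09) = 5.8 × 10⁻⁴ → stable
  97–165 m: −αΔT+βΔS = −(1.9 × 10⁻⁴)(+0.5)+(7.1 × 10⁻⁴)(+1.66) = 1.1 × 10⁻³ → stable
  165–238 m: −αΔT+βΔS = −(1.9 × 10⁻⁴)(-4.3)+(7.1 × 10⁻⁴)(+0.50) = 1.2 × 10⁻³ → stable
  238–242 m: −αΔT+βΔS = −(1.9 × 10⁻⁴)(+8.5)+(7.1 × 10⁻⁴)(-0.62) = -2.1 × 10⁻³ → UNSTABLE
  242–258 m: −αΔT+βΔS = −(1.9 × 10⁻⁴)(-8.3)+(7.1 × 10⁻⁴)(-0.62) = 1.1 × 10⁻³ → stable
The 238–242 m interval has Δρ < 0: lighter water underlies denser water.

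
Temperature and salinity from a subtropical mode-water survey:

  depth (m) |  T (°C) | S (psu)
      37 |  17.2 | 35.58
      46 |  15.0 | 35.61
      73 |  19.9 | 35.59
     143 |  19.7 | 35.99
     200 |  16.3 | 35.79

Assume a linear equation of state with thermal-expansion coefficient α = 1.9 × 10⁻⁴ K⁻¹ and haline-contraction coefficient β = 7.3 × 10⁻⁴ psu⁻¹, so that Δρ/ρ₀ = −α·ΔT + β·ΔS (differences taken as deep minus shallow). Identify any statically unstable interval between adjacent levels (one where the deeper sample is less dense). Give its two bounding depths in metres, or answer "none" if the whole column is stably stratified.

46–73 m

Evaluate Δρ/ρ₀ = −αΔT + βΔS across each adjacent pair:
  37–46 m: −αΔT+βΔS = −(1.9 × 10⁻⁴)(-2.2)+(7.3 × 10⁻⁴)(+0.03) = 4.4 × 10⁻⁴ → stable
  46–73 m: −αΔT+βΔS = −(1.9 × 10⁻⁴)(+4.9)+(7.3 × 10⁻⁴)(-0.02) = -9.5 × 10⁻⁴ → UNSTABLE
  73–143 m: −αΔT+βΔS = −(1.9 × 10⁻⁴)(-0.2)+(7.3 × 10⁻⁴)(+0.40) = 3.3 × 10⁻⁴ → stable
  143–200 m: −αΔT+βΔS = −(1.9 × 10⁻⁴)(-3.4)+(7.3 × 10⁻⁴)(-0.20) = 5.0 × 10⁻⁴ → stable
The 46–73 m interval has Δρ < 0: lighter water underlies denser water.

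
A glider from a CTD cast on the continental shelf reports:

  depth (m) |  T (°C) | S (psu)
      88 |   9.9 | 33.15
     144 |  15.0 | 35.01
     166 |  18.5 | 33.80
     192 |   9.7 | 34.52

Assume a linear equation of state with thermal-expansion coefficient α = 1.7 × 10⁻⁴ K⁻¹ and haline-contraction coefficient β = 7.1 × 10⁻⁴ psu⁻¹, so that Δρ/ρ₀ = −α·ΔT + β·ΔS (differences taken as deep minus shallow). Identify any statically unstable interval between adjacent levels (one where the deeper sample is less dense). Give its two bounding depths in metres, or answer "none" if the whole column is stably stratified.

Evaluate Δρ/ρ₀ = −αΔT + βΔS across each adjacent pair:
  88–144 m: −αΔT+βΔS = −(1.7 × 10⁻⁴)(+5.1)+(7.1 × 10⁻⁴)(+1.86) = 4.5 × 10⁻⁴ → stable
  144–166 m: −αΔT+βΔS = −(1.7 × 10⁻⁴)(+3.5)+(7.1 × 10⁻⁴)(-1.21) = -1.5 × 10⁻³ → UNSTABLE
  166–192 m: −αΔT+βΔS = −(1.7 × 10⁻⁴)(-8.8)+(7.1 × 10⁻⁴)(+0.72) = 2.0 × 10⁻³ → stable
The 144–166 m interval has Δρ < 0: lighter water underlies denser water.

144–166 m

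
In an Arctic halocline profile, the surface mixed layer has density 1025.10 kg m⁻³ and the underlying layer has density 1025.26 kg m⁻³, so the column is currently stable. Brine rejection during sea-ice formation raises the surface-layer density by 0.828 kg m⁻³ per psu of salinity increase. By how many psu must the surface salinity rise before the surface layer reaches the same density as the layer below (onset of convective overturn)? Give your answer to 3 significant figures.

0.193 psu

Density deficit of the surface layer: 1025.26 − 1025.10 = 0.16 kg m⁻³.
Required change = 0.16 / 0.828 = 0.193 psu.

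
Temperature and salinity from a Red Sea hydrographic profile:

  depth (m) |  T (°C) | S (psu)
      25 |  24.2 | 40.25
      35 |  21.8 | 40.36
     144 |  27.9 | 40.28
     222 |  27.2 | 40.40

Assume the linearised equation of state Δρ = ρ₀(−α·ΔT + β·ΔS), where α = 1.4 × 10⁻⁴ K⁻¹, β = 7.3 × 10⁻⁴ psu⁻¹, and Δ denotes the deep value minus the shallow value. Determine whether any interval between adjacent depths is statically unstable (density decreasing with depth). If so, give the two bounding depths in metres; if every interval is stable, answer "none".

35–144 m

Evaluate Δρ/ρ₀ = −αΔT + βΔS across each adjacent pair:
  25–35 m: −αΔT+βΔS = −(1.4 × 10⁻⁴)(-2.4)+(7.3 × 10⁻⁴)(+0.11) = 4.2 × 10⁻⁴ → stable
  35–144 m: −αΔT+βΔS = −(1.4 × 10⁻⁴)(+6.1)+(7.3 × 10⁻⁴)(-0.08) = -9.1 × 10⁻⁴ → UNSTABLE
  144–222 m: −αΔT+βΔS = −(1.4 × 10⁻⁴)(-0.7)+(7.3 × 10⁻⁴)(+0.12) = 1.9 × 10⁻⁴ → stable
The 35–144 m interval has Δρ < 0: lighter water underlies denser water.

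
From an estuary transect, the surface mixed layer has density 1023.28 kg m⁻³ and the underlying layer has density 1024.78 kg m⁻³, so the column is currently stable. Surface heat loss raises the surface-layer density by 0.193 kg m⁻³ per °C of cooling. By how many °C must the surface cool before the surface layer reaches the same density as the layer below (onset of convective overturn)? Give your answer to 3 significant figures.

7.77 °C

Density deficit of the surface layer: 1024.78 − 1023.28 = 1.5 kg m⁻³.
Required change = 1.5 / 0.193 = 7.77 °C.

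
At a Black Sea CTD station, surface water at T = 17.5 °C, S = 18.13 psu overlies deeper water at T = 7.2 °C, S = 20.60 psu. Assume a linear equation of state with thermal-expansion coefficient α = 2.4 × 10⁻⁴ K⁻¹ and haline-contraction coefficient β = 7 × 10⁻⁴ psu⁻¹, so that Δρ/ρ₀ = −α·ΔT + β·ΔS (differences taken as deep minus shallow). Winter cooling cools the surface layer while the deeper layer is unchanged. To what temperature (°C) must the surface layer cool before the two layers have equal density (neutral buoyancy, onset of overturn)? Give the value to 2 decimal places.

Neutral buoyancy requires Δρ = 0, i.e. −α(T_deep − T_surf′) + β(S_deep − S_surf) = 0.
T_surf′ = T_deep − (β/α)·ΔS = 7.2 − (7 × 10⁻⁴/2.4 × 10⁻⁴)·(+2.47) = -0.0042 °C.
Cooling required: 17.5 − (-0.0042) = 17.5042 °C.

-0.00 °C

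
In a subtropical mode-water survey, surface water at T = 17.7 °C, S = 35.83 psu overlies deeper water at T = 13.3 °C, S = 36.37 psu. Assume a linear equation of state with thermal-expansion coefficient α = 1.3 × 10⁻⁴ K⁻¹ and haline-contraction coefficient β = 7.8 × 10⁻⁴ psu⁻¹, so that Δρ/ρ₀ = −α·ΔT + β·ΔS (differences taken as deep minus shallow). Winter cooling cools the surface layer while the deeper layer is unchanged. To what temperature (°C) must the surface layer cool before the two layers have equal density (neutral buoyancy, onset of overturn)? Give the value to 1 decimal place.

10.1 °C

Neutral buoyancy requires Δρ = 0, i.e. −α(T_deep − T_surf′) + β(S_deep − S_surf) = 0.
T_surf′ = T_deep − (β/α)·ΔS = 13.3 − (7.8 × 10⁻⁴/1.3 × 10⁻⁴)·(+0.54) = 10.060 °C.
Cooling required: 17.7 − (10.060) = 7.640 °C.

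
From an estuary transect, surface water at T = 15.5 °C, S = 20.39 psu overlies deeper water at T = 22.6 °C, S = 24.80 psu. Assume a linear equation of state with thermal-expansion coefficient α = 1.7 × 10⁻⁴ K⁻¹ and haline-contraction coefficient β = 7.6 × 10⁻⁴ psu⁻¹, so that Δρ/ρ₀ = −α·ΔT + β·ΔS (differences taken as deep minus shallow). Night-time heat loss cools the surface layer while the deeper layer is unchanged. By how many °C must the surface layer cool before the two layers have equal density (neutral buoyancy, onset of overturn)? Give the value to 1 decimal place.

Neutral buoyancy requires Δρ = 0, i.e. −α(T_deep − T_surf′) + β(S_deep − S_surf) = 0.
T_surf′ = T_deep − (β/α)·ΔS = 22.6 − (7.6 × 10⁻⁴/1.7 × 10⁻⁴)·(+4.41) = 2.885 °C.
Cooling required: 15.5 − (2.885) = 12.615 °C.

12.6 °C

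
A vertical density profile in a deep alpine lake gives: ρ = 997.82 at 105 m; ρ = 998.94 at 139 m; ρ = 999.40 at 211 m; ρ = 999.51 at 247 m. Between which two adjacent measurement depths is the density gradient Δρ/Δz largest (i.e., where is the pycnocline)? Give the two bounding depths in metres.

Compute the density gradient over each adjacent pair:
  105–139 m: Δρ/Δz = 1.12/34 = 0.033 kg m⁻⁴
  139–211 m: Δρ/Δz = 0.46/72 = 6.4 × 10⁻³ kg m⁻⁴
  211–247 m: Δρ/Δz = 0.11/36 = 3.1 × 10⁻³ kg m⁻⁴
The largest gradient is in the 105–139 m interval — the pycnocline.

105–139 m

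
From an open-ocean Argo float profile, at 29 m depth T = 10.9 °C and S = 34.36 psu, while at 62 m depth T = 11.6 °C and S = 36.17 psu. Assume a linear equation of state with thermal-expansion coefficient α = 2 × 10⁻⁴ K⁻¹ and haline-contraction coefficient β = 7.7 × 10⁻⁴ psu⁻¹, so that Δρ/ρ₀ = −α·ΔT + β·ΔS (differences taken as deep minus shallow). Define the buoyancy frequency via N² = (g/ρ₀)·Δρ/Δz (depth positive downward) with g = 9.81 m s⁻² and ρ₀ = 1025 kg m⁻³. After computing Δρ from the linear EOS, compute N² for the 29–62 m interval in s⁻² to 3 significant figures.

3.73 × 10⁻⁴ s⁻²

ΔT = +0.7 K, ΔS = +1.81 psu (deep − shallow).
Δρ/ρ₀ = −αΔT + βΔS = -1.40 × 10⁻⁴ + 1.3937 × 10⁻³ = 1.2537 × 10⁻³, so Δρ ≈ 1.285 kg m⁻³.
N² = (g/ρ₀)·Δρ/Δz = g·(Δρ/ρ₀)/Δz = 9.81 × 1.2537 × 10⁻³ / 33 = 3.7269 × 10⁻⁴ s⁻² ≈ 3.73 × 10⁻⁴ s⁻².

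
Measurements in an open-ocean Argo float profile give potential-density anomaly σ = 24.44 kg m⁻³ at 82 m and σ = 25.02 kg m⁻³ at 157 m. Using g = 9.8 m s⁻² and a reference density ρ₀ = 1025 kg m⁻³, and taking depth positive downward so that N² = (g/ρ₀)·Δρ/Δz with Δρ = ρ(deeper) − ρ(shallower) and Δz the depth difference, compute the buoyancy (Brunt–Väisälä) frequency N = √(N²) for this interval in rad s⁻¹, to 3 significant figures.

Δρ = 1025.02 − 1024.44 = 0.58 kg m⁻³ over Δz = 157 − 82 = 75 m.
N² = (9.8/1025) × (0.58/75) = 7.3938 × 10⁻⁵ s⁻².
N = √(7.3938 × 10⁻⁵) = 8.5987 × 10⁻³ rad s⁻¹ ≈ 8.60 × 10⁻³ rad s⁻¹.

8.60 × 10⁻³ rad s⁻¹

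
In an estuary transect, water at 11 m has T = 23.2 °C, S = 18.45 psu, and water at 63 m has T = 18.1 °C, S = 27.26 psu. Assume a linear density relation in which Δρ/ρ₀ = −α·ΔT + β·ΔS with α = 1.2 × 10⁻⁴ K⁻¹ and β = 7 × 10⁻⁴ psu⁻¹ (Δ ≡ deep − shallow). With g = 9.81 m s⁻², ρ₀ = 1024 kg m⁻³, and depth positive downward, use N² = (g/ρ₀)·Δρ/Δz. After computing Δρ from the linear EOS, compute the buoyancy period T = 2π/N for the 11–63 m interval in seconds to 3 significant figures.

176 s

ΔT = -5.1 K, ΔS = +8.81 psu (deep − shallow).
Δρ/ρ₀ = −αΔT + βΔS = 6.12 × 10⁻⁴ + 6.167 × 10⁻³ = 6.779 × 10⁻³, so Δρ ≈ 6.942 kg m⁻³.
N² = (g/ρ₀)·Δρ/Δz = g·(Δρ/ρ₀)/Δz = 9.81 × 6.779 × 10⁻³ / 52 = 1.2789 × 10⁻³ s⁻².
N = √(1.2789 × 10⁻³) = 0.035762 rad s⁻¹ → T = 2π/N = 175.69 s ≈ 176 s.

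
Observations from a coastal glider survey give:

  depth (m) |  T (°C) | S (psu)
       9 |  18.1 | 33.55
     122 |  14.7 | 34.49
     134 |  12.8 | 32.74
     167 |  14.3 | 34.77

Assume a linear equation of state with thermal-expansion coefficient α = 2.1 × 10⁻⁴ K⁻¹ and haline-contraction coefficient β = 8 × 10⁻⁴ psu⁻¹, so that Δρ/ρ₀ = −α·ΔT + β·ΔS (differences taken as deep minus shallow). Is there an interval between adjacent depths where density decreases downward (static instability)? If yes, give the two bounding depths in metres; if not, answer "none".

122–134 m

Evaluate Δρ/ρ₀ = −αΔT + βΔS across each adjacent pair:
  9–122 m: −αΔT+βΔS = −(2.1 × 10⁻⁴)(-3.4)+(8 × 10⁻⁴)(+0.94) = 1.5 × 10⁻³ → stable
  122–134 m: −αΔT+βΔS = −(2.1 × 10⁻⁴)(-1.9)+(8 × 10⁻⁴)(-1.75) = -1.0 × 10⁻³ → UNSTABLE
  134–167 m: −αΔT+βΔS = −(2.1 × 10⁻⁴)(+1.5)+(8 × 10⁻⁴)(+2.03) = 1.3 × 10⁻³ → stable
The 122–134 m interval has Δρ < 0: lighter water underlies denser water.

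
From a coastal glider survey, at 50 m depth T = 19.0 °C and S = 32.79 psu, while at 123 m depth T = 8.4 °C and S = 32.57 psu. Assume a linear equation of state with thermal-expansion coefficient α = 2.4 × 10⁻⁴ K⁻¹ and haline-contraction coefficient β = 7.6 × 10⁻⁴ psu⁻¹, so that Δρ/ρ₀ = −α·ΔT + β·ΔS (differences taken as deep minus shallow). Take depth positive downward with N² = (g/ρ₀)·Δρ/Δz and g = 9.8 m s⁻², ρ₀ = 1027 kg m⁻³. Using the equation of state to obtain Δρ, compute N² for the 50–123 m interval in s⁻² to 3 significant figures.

ΔT = -10.6 K, ΔS = -0.22 psu (deep − shallow).
Δρ/ρ₀ = −αΔT + βΔS = 2.544 × 10⁻³ − 1.672 × 10⁻⁴ = 2.3768 × 10⁻³, so Δρ ≈ 2.441 kg m⁻³.
N² = (g/ρ₀)·Δρ/Δz = g·(Δρ/ρ₀)/Δz = 9.8 × 2.3768 × 10⁻³ / 73 = 3.1908 × 10⁻⁴ s⁻² ≈ 3.19 × 10⁻⁴ s⁻².

3.19 × 10⁻⁴ s⁻²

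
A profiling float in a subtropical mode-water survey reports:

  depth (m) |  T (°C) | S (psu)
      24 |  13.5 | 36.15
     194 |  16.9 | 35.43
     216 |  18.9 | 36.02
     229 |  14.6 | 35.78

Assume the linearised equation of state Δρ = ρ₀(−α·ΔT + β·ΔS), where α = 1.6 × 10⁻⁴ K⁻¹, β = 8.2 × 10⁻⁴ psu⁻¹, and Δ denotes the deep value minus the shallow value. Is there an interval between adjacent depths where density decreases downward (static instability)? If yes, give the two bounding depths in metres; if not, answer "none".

Evaluate Δρ/ρ₀ = −αΔT + βΔS across each adjacent pair:
  24–194 m: −αΔT+βΔS = −(1.6 × 10⁻⁴)(+3.4)+(8.2 × 10⁻⁴)(-0.72) = -1.1 × 10⁻³ → UNSTABLE
  194–216 m: −αΔT+βΔS = −(1.6 × 10⁻⁴)(+2.0)+(8.2 × 10⁻⁴)(+0.59) = 1.6 × 10⁻⁴ → stable
  216–229 m: −αΔT+βΔS = −(1.6 × 10⁻⁴)(-4.3)+(8.2 × 10⁻⁴)(-0.24) = 4.9 × 10⁻⁴ → stable
The 24–194 m interval has Δρ < 0: lighter water underlies denser water.

24–194 m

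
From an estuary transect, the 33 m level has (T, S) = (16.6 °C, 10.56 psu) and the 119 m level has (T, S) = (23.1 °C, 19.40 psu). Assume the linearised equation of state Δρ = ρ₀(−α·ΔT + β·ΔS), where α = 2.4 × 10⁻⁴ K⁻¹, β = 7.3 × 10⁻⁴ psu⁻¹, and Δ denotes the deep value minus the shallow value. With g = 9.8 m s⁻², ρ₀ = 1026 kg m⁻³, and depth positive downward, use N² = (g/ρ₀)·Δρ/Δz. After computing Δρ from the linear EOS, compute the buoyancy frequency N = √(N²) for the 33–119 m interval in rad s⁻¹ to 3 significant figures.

0.0236 rad s⁻¹

ΔT = +6.5 K, ΔS = +8.84 psu (deep − shallow).
Δρ/ρ₀ = −αΔT + βΔS = -1.56 × 10⁻³ + 6.4532 × 10⁻³ = 4.8932 × 10⁻³, so Δρ ≈ 5.020 kg m⁻³.
N² = (g/ρ₀)·Δρ/Δz = g·(Δρ/ρ₀)/Δz = 9.8 × 4.8932 × 10⁻³ / 86 = 5.5760 × 10⁻⁴ s⁻².
N = √(5.5760 × 10⁻⁴) = 0.023614 rad s⁻¹ ≈ 0.0236 rad s⁻¹.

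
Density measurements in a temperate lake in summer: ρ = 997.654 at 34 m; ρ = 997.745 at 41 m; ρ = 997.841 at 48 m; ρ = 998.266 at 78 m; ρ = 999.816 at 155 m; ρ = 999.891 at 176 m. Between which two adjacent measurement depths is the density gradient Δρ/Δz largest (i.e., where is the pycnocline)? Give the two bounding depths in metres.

Compute the density gradient over each adjacent pair:
  34–41 m: Δρ/Δz = 0.091/7 = 0.013 kg m⁻⁴
  41–48 m: Δρ/Δz = 0.096/7 = 0.014 kg m⁻⁴
  48–78 m: Δρ/Δz = 0.425/30 = 0.014 kg m⁻⁴
  78–155 m: Δρ/Δz = 1.550/77 = 0.020 kg m⁻⁴
  155–176 m: Δρ/Δz = 0.075/21 = 3.6 × 10⁻³ kg m⁻⁴
The largest gradient is in the 78–155 m interval — the pycnocline.

78–155 m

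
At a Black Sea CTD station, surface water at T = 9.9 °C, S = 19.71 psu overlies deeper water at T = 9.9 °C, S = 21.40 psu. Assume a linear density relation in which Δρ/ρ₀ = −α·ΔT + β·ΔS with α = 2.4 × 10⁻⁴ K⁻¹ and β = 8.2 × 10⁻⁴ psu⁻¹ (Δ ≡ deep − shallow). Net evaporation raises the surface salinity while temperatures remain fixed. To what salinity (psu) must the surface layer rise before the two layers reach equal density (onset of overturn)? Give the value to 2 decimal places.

21.40 psu

Neutral buoyancy requires −α(T_deep − T_surf) + β(S_deep − S_surf′) = 0.
S_surf′ = S_deep − (α/β)·ΔT = 21.40 − (2.4 × 10⁻⁴/8.2 × 10⁻⁴)·(+0.0) = 21.4000 psu.
Increase required: 21.4000 − 19.71 = 1.6900 psu.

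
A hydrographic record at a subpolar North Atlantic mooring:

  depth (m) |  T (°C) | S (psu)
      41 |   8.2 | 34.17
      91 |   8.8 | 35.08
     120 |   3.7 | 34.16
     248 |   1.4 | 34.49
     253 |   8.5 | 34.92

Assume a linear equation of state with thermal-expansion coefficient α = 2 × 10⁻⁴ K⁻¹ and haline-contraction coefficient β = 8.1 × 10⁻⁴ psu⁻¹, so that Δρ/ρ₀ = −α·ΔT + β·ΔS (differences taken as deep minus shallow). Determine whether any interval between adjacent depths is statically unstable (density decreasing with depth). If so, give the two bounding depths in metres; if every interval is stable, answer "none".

Evaluate Δρ/ρ₀ = −αΔT + βΔS across each adjacent pair:
  41–91 m: −αΔT+βΔS = −(2 × 10⁻⁴)(+0.6)+(8.1 × 10⁻⁴)(+0.91) = 6.2 × 10⁻⁴ → stable
  91–120 m: −αΔT+βΔS = −(2 × 10⁻⁴)(-5.1)+(8.1 × 10⁻⁴)(-0.92) = 2.7 × 10⁻⁴ → stable
  120–248 m: −αΔT+βΔS = −(2 × 10⁻⁴)(-2.3)+(8.1 × 10⁻⁴)(+0.33) = 7.3 × 10⁻⁴ → stable
  248–253 m: −αΔT+βΔS = −(2 × 10⁻⁴)(+7.1)+(8.1 × 10⁻⁴)(+0.43) = -1.1 × 10⁻³ → UNSTABLE
The 248–253 m interval has Δρ < 0: lighter water underlies denser water.

248–253 m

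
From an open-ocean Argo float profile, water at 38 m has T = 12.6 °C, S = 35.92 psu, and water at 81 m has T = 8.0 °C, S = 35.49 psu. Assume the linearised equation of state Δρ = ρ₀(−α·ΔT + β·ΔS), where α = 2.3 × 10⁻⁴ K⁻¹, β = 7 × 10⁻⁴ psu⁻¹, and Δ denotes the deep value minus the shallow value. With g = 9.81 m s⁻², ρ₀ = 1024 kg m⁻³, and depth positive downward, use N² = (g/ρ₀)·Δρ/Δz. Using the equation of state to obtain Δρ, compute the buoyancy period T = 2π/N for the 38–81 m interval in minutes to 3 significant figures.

7.97 min

ΔT = -4.6 K, ΔS = -0.43 psu (deep − shallow).
Δρ/ρ₀ = −αΔT + βΔS = 1.058 × 10⁻³ − 3.01 × 10⁻⁴ = 7.57 × 10⁻⁴, so Δρ ≈ 0.7752 kg m⁻³.
N² = (g/ρ₀)·Δρ/Δz = g·(Δρ/ρ₀)/Δz = 9.81 × 7.57 × 10⁻⁴ / 43 = 1.7270 × 10⁻⁴ s⁻².
N = √(1.7270 × 10⁻⁴) = 0.013142 rad s⁻¹ → T = 2π/N = 478.10 s = 7.9683 min ≈ 7.97 min.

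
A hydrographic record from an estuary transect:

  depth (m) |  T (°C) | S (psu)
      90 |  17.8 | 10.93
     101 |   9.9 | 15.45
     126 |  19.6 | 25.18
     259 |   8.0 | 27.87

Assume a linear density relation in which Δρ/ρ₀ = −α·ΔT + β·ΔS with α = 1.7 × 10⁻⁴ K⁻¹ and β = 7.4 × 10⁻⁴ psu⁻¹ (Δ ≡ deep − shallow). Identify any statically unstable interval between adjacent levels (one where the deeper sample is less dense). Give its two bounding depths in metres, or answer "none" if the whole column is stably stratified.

Evaluate Δρ/ρ₀ = −αΔT + βΔS across each adjacent pair:
  90–101 m: −αΔT+βΔS = −(1.7 × 10⁻⁴)(-7.9)+(7.4 × 10⁻⁴)(+4.52) = 4.7 × 10⁻³ → stable
  101–126 m: −αΔT+βΔS = −(1.7 × 10⁻⁴)(+9.7)+(7.4 × 10⁻⁴)(+9.73) = 5.6 × 10⁻³ → stable
  126–259 m: −αΔT+βΔS = −(1.7 × 10⁻⁴)(-11.6)+(7.4 × 10⁻⁴)(+2.69) = 4.0 × 10⁻³ → stable
Every interval has Δρ > 0: the column is stably stratified throughout.

none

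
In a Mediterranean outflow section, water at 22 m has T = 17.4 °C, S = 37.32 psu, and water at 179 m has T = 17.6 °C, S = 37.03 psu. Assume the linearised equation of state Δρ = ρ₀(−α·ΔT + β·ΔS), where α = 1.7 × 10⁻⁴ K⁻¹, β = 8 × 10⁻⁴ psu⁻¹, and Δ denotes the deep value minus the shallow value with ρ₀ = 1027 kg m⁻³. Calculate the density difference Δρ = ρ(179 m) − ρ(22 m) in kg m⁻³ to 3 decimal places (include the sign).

ΔT = +0.2 K, ΔS = -0.29 psu (deep − shallow).
Δρ/ρ₀ = −(1.7 × 10⁻⁴)(+0.2) + (8 × 10⁻⁴)(-0.29) = -2.66 × 10⁻⁴.
Δρ = 1027 × (-2.66 × 10⁻⁴) = -0.273 kg m⁻³.
Negative Δρ: lighter below, statically unstable.

-0.273 kg m⁻³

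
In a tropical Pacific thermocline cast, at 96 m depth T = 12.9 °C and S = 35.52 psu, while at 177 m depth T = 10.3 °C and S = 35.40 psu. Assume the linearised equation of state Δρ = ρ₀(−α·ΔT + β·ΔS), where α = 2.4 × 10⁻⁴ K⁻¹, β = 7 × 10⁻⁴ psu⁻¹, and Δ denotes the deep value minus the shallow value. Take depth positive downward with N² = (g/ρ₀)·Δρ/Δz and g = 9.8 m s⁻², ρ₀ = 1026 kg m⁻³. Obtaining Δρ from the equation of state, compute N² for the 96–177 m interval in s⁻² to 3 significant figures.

ΔT = -2.6 K, ΔS = -0.12 psu (deep − shallow).
Δρ/ρ₀ = −αΔT + βΔS = 6.24 × 10⁻⁴ − 8.40 × 10⁻⁵ = 5.40 × 10⁻⁴, so Δρ ≈ 0.5540 kg m⁻³.
N² = (g/ρ₀)·Δρ/Δz = g·(Δρ/ρ₀)/Δz = 9.8 × 5.40 × 10⁻⁴ / 81 = 6.5333 × 10⁻⁵ s⁻² ≈ 6.53 × 10⁻⁵ s⁻².

6.53 × 10⁻⁵ s⁻²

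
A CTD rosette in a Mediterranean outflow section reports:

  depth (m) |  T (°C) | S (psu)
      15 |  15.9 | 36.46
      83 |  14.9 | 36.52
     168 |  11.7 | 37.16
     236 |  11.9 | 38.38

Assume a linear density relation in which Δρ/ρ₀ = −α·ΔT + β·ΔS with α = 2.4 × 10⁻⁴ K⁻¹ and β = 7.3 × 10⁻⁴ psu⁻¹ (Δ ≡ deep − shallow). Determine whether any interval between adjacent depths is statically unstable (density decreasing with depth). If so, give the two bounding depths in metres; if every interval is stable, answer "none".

Evaluate Δρ/ρ₀ = −αΔT + βΔS across each adjacent pair:
  15–83 m: −αΔT+βΔS = −(2.4 × 10⁻⁴)(-1.0)+(7.3 × 10⁻⁴)(+0.06) = 2.8 × 10⁻⁴ → stable
  83–168 m: −αΔT+βΔS = −(2.4 × 10⁻⁴)(-3.2)+(7.3 × 10⁻⁴)(+0.64) = 1.2 × 10⁻³ → stable
  168–236 m: −αΔT+βΔS = −(2.4 × 10⁻⁴)(+0.2)+(7.3 × 10⁻⁴)(+1.22) = 8.4 × 10⁻⁴ → stable
Every interval has Δρ > 0: the column is stably stratified throughout.

none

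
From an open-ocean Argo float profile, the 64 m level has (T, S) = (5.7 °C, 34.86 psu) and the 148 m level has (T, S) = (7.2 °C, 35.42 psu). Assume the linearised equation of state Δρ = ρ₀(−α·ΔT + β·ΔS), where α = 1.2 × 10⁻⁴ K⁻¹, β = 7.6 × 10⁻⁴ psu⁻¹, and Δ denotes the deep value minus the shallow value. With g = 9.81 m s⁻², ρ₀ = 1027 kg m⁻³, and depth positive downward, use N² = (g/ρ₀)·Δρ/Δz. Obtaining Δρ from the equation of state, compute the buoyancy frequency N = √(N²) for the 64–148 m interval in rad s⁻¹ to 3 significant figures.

5.36 × 10⁻³ rad s⁻¹

ΔT = +1.5 K, ΔS = +0.56 psu (deep − shallow).
Δρ/ρ₀ = −αΔT + βΔS = -1.80 × 10⁻⁴ + 4.256 × 10⁻⁴ = 2.456 × 10⁻⁴, so Δρ ≈ 0.2522 kg m⁻³.
N² = (g/ρ₀)·Δρ/Δz = g·(Δρ/ρ₀)/Δz = 9.81 × 2.456 × 10⁻⁴ / 84 = 2.8683 × 10⁻⁵ s⁻².
N = √(2.8683 × 10⁻⁵) = 5.3557 × 10⁻³ rad s⁻¹ ≈ 5.36 × 10⁻³ rad s⁻¹.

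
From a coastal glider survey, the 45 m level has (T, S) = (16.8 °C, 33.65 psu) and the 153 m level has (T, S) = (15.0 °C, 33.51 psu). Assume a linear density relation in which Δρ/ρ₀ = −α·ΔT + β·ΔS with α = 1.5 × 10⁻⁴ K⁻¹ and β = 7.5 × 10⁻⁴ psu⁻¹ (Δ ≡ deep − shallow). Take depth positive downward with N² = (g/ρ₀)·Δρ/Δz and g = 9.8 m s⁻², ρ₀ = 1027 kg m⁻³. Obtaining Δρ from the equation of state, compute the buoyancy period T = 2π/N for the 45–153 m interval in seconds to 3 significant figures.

1.62 × 10³ s

ΔT = -1.8 K, ΔS = -0.14 psu (deep − shallow).
Δρ/ρ₀ = −αΔT + βΔS = 2.70 × 10⁻⁴ − 1.05 × 10⁻⁴ = 1.65 × 10⁻⁴, so Δρ ≈ 0.1695 kg m⁻³.
N² = (g/ρ₀)·Δρ/Δz = g·(Δρ/ρ₀)/Δz = 9.8 × 1.65 × 10⁻⁴ / 108 = 1.4972 × 10⁻⁵ s⁻².
N = √(1.4972 × 10⁻⁵) = 3.8694 × 10⁻³ rad s⁻¹ → T = 2π/N = 1.6238 × 10³ s ≈ 1.62 × 10³ s.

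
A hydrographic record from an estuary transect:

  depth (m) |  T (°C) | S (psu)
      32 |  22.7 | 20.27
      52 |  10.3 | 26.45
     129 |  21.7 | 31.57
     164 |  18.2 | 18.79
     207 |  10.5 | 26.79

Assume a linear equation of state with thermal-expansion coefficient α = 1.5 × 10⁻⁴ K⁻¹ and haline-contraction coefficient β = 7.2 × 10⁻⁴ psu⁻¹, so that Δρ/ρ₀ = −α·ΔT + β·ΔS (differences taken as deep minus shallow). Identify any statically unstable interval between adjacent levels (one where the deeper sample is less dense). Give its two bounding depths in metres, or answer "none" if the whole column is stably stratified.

129–164 m

Evaluate Δρ/ρ₀ = −αΔT + βΔS across each adjacent pair:
  32–52 m: −αΔT+βΔS = −(1.5 × 10⁻⁴)(-12.4)+(7.2 × 10⁻⁴)(+6.18) = 6.3 × 10⁻³ → stable
  52–129 m: −αΔT+βΔS = −(1.5 × 10⁻⁴)(+11.4)+(7.2 × 10⁻⁴)(+5.12) = 2.0 × 10⁻³ → stable
  129–164 m: −αΔT+βΔS = −(1.5 × 10⁻⁴)(-3.5)+(7.2 × 10⁻⁴)(-12.78) = -8.7 × 10⁻³ → UNSTABLE
  164–207 m: −αΔT+βΔS = −(1.5 × 10⁻⁴)(-7.7)+(7.2 × 10⁻⁴)(+8.00) = 6.9 × 10⁻³ → stable
The 129–164 m interval has Δρ < 0: lighter water underlies denser water.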